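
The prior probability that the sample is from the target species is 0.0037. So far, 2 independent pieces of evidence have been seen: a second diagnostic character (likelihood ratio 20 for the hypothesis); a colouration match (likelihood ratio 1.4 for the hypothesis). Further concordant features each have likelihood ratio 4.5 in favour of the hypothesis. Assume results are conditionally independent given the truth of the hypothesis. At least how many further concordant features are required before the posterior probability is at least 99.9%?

Prior odds = 0.0037/0.9963 = 37/9963.
Combined Bayes factor of the evidence already in hand = 20 × 1.4 = 28.
Odds after that evidence = (37/9963) × 28 = 1036/9963.
Target odds = 0.999/0.001 = 999.
Need 4.5ⁿ ≥ 999 ÷ (1036/9963) = 269001/28.
4.5⁶ = 8303.765625 falls short of 269001/28 but 4.5⁷ = 4782969/128 reaches it, so n = 7.

7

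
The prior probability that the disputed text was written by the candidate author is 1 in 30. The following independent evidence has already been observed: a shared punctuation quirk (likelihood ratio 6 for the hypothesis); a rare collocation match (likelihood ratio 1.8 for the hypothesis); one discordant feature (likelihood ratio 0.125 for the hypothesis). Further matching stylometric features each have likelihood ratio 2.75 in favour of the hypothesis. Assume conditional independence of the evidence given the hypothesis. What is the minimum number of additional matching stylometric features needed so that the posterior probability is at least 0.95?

6

Prior odds = (1/30)/(29/30) = 1/29.
Combined Bayes factor of the evidence already in hand = 6 × 1.8 × 0.125 = 1.35.
Odds after that evidence = (1/29) × 1.35 = 27/580.
Target odds = 0.95/0.05 = 19.
Need 2.75ⁿ ≥ 19 ÷ (27/580) = 11020/27.
2.75⁵ = 161051/1024 falls short of 11020/27 but 2.75⁶ = 1771561/4096 reaches it, so n = 6.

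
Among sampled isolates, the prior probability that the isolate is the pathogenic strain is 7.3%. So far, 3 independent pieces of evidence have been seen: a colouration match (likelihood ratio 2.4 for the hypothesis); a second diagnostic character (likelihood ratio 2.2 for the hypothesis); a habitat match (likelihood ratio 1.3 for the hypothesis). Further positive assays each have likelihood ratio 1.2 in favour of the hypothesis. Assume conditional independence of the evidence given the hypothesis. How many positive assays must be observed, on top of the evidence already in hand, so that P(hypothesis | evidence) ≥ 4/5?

Prior odds = 0.073/0.927 = 73/927.
Combined Bayes factor of the evidence already in hand = 2.4 × 2.2 × 1.3 = 6.864.
Odds after that evidence = (73/927) × 6.864 = 20878/38625.
Target odds = 0.8/0.2 = 4.
Need 1.2ⁿ ≥ 4 ÷ (20878/38625) = 77250/10439.
1.2¹⁰ = 60466176/9765625 falls short of 77250/10439 but 1.2¹¹ = 362797056/48828125 reaches it, so n = 11.

11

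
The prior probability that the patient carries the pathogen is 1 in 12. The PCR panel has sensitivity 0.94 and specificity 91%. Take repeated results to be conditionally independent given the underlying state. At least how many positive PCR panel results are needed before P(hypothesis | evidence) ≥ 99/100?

Prior odds: (1/12) ÷ (11/12) = 1/11.
False-positive rate = 1 − 0.91 = 0.09; likelihood ratio of a positive = 0.94/0.09 = 94/9.
Target posterior odds = 0.99/0.01 = 99.
Require (94/9)ⁿ ≥ 99 ÷ (1/11) = 1089.
(94/9)² = 8836/81 falls short of 1089 but (94/9)³ = 830584/729 reaches it, so n = 3.

3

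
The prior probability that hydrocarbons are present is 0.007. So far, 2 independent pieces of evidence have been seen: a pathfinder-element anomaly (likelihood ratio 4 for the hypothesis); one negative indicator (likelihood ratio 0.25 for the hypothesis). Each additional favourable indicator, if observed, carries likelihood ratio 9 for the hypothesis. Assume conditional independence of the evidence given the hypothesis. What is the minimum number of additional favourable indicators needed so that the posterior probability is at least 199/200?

Prior odds = 0.007/0.993 = 7/993.
Combined Bayes factor of the evidence already in hand = 4 × 0.25 = 1.
Odds after that evidence = (7/993) × 1 = 7/993.
Target odds = 0.995/0.005 = 199.
Need 9ⁿ ≥ 199 ÷ (7/993) = 197607/7.
9⁴ = 6561 falls short of 197607/7 but 9⁵ = 59049 reaches it, so n = 5.

5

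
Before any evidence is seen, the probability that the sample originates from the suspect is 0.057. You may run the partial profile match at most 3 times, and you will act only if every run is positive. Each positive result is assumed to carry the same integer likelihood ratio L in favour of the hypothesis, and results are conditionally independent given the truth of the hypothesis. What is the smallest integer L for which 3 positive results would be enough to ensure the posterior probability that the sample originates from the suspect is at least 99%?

Prior odds = 0.057/0.943 = 57/943.
Target odds = 0.99/0.01 = 99.
Need L³ ≥ 99 ÷ (57/943) = 31119/19.
11³ = 1331 < 31119/19 ≤ 1728 = 12³, so L = 12.

12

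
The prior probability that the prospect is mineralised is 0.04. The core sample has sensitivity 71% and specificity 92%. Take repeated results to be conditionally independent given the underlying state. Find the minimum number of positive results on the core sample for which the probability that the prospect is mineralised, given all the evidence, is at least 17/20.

Prior odds = 0.04/0.96 = 1/24.
False-positive rate = 1 − 0.92 = 0.08; likelihood ratio of a positive = 0.71/0.08 = 8.875.
Target posterior odds = 0.85/0.15 = 17/3.
Need (1/24) × 8.875ⁿ ≥ 17/3, i.e. 8.875ⁿ ≥ 136.
8.875² = 78.765625 falls short of 136 but 8.875³ = 357911/512 reaches it, so n = 3.

3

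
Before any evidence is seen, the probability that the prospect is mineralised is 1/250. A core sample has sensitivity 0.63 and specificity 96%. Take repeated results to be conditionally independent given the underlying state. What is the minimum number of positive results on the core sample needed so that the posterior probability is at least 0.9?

Prior odds = 0.004/0.996 = 1/249.
False-positive rate = 1 − 0.96 = 0.04; likelihood ratio of a positive = 0.63/0.04 = 15.75.
Target posterior odds = 0.9/0.1 = 9.
Need (1/249) × 15.75ⁿ ≥ 9, i.e. 15.75ⁿ ≥ 2241.
15.75² = 248.0625 falls short of 2241 but 15.75³ = 3906.984375 reaches it, so n = 3.

3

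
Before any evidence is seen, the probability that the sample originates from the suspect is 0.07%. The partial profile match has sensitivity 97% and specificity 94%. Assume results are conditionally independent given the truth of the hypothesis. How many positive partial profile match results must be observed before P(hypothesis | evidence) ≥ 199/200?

5

Prior odds: 0.0007 ÷ 0.9993 = 7/9993.
False-positive rate = 1 − 0.94 = 0.06; likelihood ratio of a positive = 0.97/0.06 = 97/6.
Target posterior odds = 0.995/0.005 = 199.
Require (97/6)ⁿ ≥ 199 ÷ (7/9993) = 1988607/7.
(97/6)⁴ = 88529281/1296 falls short of 1988607/7 but (97/6)⁵ ≈1.10434e+06 reaches it, so n = 5.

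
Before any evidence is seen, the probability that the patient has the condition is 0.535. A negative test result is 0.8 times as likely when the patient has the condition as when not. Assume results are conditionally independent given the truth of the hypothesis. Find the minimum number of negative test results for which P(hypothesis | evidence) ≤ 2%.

Prior odds: 0.535 ÷ 0.465 = 107/93.
Likelihood ratio per negative test result = 0.8.
Target posterior odds = 0.02/0.98 = 1/49.
Need (107/93) × 0.8ⁿ ≤ 1/49, i.e. 0.8ⁿ ≤ 93/5243.
0.8¹⁸ ≈0.0180144 is still above 93/5243 but 0.8¹⁹ ≈0.0144115 is at or below it, so n = 19.

19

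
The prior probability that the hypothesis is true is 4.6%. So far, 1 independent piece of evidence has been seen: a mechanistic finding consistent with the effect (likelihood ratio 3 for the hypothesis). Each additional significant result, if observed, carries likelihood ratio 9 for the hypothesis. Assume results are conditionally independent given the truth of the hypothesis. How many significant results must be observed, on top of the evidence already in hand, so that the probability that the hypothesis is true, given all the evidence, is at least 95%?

3

Prior odds = 0.046/0.954 = 23/477.
Bayes factor of the evidence already in hand = 3.
Odds after that evidence = (23/477) × 3 = 23/159.
Target odds = 0.95/0.05 = 19.
Need 9ⁿ ≥ 19 ÷ (23/159) = 3021/23.
9² = 81 falls short of 3021/23 but 9³ = 729 reaches it, so n = 3.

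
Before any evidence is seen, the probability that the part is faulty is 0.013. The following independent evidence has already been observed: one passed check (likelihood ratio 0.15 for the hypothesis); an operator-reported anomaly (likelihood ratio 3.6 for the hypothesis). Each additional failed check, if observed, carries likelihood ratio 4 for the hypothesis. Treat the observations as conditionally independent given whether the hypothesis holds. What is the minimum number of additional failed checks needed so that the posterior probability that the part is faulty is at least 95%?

6

Prior odds = 0.013/0.987 = 13/987.
Combined Bayes factor of the evidence already in hand = 0.15 × 3.6 = 0.54.
Odds after that evidence = (13/987) × 0.54 = 117/16450.
Target odds = 0.95/0.05 = 19.
Need 4ⁿ ≥ 19 ÷ (117/16450) = 312550/117.
4⁵ = 1024 falls short of 312550/117 but 4⁶ = 4096 reaches it, so n = 6.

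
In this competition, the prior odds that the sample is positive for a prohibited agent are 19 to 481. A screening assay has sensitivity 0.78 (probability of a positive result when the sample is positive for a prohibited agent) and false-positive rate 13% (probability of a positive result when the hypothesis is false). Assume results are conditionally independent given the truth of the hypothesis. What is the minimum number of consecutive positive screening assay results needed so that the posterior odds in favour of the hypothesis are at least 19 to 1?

4

Prior odds = 19/481.
Likelihood ratio of a positive result = 0.78/0.13 = 6.
Target odds = 19.
Require 6ⁿ ≥ 19 ÷ (19/481) = 481.
6³ = 216 falls short of 481 but 6⁴ = 1296 reaches it, so n = 4.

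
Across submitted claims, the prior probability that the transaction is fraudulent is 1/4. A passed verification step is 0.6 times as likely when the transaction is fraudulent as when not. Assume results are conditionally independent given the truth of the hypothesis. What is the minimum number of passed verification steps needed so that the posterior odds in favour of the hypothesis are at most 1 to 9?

Prior odds: 0.25 ÷ 0.75 = 1/3.
Likelihood ratio per passed verification step = 0.6.
Target odds = 1/9.
Require 0.6ⁿ ≤ 1/9 ÷ (1/3) = 1/3.
0.6² = 0.36 is still above 1/3 but 0.6³ = 0.216 is at or below it, so n = 3.

3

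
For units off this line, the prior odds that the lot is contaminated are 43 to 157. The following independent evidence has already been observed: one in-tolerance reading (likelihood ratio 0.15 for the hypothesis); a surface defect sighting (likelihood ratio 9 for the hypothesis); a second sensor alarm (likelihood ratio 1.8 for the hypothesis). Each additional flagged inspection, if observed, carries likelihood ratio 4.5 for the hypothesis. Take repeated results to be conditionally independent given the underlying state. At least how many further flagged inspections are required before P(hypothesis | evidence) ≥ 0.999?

5

Prior odds = 43/157.
Combined Bayes factor of the evidence already in hand = 0.15 × 9 × 1.8 = 2.43.
Odds after that evidence = (43/157) × 2.43 = 10449/15700.
Target odds = 0.999/0.001 = 999.
Need 4.5ⁿ ≥ 999 ÷ (10449/15700) = 580900/387.
4.5⁴ = 410.0625 falls short of 580900/387 but 4.5⁵ = 1845.28125 reaches it, so n = 5.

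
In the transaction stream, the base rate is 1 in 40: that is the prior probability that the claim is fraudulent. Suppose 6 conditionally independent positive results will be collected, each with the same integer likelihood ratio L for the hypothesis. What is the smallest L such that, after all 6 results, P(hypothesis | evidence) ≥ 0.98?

Prior odds = 0.025/0.975 = 1/39.
Target odds = 0.98/0.02 = 49.
Need L⁶ ≥ 49 ÷ (1/39) = 1911.
3⁶ = 729 < 1911 ≤ 4096 = 4⁶, so L = 4.

4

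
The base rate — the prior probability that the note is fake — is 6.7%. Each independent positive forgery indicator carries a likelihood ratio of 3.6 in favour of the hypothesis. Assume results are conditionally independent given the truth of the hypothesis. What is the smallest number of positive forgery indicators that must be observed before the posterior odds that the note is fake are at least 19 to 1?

5

Prior odds: 0.067 ÷ 0.933 = 67/933.
Likelihood ratio per positive forgery indicator = 3.6.
Target odds = 19.
Require 3.6ⁿ ≥ 19 ÷ (67/933) = 17727/67.
3.6⁴ = 167.9616 falls short of 17727/67 but 3.6⁵ = 604.66176 reaches it, so n = 5.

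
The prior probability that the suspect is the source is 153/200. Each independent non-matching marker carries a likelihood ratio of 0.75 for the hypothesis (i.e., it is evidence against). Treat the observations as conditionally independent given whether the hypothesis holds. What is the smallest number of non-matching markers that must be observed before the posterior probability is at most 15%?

11

Prior odds = 0.765/0.235 = 153/47.
Likelihood ratio per non-matching marker = 0.75.
Target posterior odds = 0.15/0.85 = 3/17.
Require 0.75ⁿ ≤ 3/17 ÷ (153/47) = 47/867.
0.75¹⁰ = 59049/1048576 is still above 47/867 but 0.75¹¹ = 177147/4194304 is at or below it, so n = 11.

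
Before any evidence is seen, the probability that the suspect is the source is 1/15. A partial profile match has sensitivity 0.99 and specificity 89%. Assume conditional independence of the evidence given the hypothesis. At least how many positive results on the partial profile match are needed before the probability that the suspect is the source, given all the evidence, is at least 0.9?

Prior odds: (1/15) ÷ (14/15) = 1/14.
False-positive rate = 1 − 0.89 = 0.11; likelihood ratio of a positive = 0.99/0.11 = 9.
Target posterior odds = 0.9/0.1 = 9.
Require 9ⁿ ≥ 9 ÷ (1/14) = 126.
9² = 81 falls short of 126 but 9³ = 729 reaches it, so n = 3.

3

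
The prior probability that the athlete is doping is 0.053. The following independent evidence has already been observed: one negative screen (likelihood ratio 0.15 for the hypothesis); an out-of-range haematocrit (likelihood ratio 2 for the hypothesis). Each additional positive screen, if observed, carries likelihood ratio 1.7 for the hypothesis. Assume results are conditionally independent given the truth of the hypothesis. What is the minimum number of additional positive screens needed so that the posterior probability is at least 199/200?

18

Prior odds = 0.053/0.947 = 53/947.
Combined Bayes factor of the evidence already in hand = 0.15 × 2 = 0.3.
Odds after that evidence = (53/947) × 0.3 = 159/9470.
Target odds = 0.995/0.005 = 199.
Need 1.7ⁿ ≥ 199 ÷ (159/9470) = 1884530/159.
1.7¹⁷ ≈8272.4 falls short of 1884530/159 but 1.7¹⁸ ≈14063.1 reaches it, so n = 18.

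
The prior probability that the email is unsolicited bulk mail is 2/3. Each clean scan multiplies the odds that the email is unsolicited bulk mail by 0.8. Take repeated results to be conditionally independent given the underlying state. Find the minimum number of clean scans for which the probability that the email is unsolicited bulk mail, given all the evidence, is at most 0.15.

Prior odds = (2/3)/(1/3) = 2.
Likelihood ratio per clean scan = 0.8.
Target odds: 0.15 ÷ 0.85 = 3/17.
Need 2 × 0.8ⁿ ≤ 3/17, i.e. 0.8ⁿ ≤ 3/34.
0.8¹⁰ = 1048576/9765625 is still above 3/34 but 0.8¹¹ = 4194304/48828125 is at or below it, so n = 11.

11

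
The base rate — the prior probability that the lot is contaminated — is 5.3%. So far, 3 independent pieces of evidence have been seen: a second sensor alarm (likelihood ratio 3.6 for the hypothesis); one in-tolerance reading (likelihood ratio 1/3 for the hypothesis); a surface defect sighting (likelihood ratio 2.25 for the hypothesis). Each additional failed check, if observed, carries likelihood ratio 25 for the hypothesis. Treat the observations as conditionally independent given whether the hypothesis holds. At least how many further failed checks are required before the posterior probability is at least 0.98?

Prior odds = 0.053/0.947 = 53/947.
Combined Bayes factor of the evidence already in hand = 3.6 × (1/3) × 2.25 = 2.7.
Odds after that evidence = (53/947) × 2.7 = 1431/9470.
Target odds = 0.98/0.02 = 49.
Need 25ⁿ ≥ 49 ÷ (1431/9470) = 464030/1431.
25¹ = 25 falls short of 464030/1431 but 25² = 625 reaches it, so n = 2.

2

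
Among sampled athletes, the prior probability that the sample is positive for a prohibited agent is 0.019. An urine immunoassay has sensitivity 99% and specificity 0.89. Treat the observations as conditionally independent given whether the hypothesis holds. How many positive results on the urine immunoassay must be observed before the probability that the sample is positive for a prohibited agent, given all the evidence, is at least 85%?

Prior odds: 0.019 ÷ 0.981 = 19/981.
False-positive rate = 1 − 0.89 = 0.11; likelihood ratio of a positive = 0.99/0.11 = 9.
Target posterior odds = 0.85/0.15 = 17/3.
Require 9ⁿ ≥ 17/3 ÷ (19/981) = 5559/19.
9² = 81 falls short of 5559/19 but 9³ = 729 reaches it, so n = 3.

3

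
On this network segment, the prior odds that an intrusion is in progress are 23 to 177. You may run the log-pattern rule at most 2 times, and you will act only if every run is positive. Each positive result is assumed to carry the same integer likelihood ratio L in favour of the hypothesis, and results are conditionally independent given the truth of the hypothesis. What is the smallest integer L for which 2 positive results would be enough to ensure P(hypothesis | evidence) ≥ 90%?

Prior odds = 23/177.
Target odds = 0.9/0.1 = 9.
Need L² ≥ 9 ÷ (23/177) = 1593/23.
8² = 64 < 1593/23 ≤ 81 = 9², so L = 9.

9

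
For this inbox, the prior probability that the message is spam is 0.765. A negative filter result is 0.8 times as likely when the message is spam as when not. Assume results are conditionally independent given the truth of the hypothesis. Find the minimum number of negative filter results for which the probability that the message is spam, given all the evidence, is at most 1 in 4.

11

Prior odds = 0.765/0.235 = 153/47.
Likelihood ratio per negative filter result = 0.8.
Target odds: 0.25 ÷ 0.75 = 1/3.
Need (153/47) × 0.8ⁿ ≤ 1/3, i.e. 0.8ⁿ ≤ 47/459.
0.8¹⁰ = 1048576/9765625 is still above 47/459 but 0.8¹¹ = 4194304/48828125 is at or below it, so n = 11.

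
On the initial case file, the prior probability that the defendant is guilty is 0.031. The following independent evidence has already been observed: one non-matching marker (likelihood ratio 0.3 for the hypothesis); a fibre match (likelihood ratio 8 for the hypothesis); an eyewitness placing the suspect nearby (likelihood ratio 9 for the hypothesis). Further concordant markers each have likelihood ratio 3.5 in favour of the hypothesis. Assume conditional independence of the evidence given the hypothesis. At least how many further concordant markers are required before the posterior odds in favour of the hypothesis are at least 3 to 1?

2

Prior odds = 0.031/0.969 = 31/969.
Combined Bayes factor of the evidence already in hand = 0.3 × 8 × 9 = 21.6.
Odds after that evidence = (31/969) × 21.6 = 1116/1615.
Target odds = 3.
Need 3.5ⁿ ≥ 3 ÷ (1116/1615) = 1615/372.
3.5¹ = 3.5 falls short of 1615/372 but 3.5² = 12.25 reaches it, so n = 2.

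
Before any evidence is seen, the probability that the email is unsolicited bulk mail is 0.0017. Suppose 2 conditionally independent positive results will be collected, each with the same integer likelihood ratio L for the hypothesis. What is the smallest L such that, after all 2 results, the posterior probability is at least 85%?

58

Prior odds = 0.0017/0.9983 = 17/9983.
Target odds = 0.85/0.15 = 17/3.
Need L² ≥ 17/3 ÷ (17/9983) = 9983/3.
57² = 3249 < 9983/3 ≤ 3364 = 58², so L = 58.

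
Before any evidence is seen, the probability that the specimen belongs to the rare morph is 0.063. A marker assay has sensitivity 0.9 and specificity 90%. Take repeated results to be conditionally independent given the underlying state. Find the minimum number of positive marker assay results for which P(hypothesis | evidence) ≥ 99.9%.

5

Prior odds: 0.063 ÷ 0.937 = 63/937.
False-positive rate = 1 − 0.9 = 0.1; likelihood ratio of a positive = 0.9/0.1 = 9.
Target posterior odds = 0.999/0.001 = 999.
Require 9ⁿ ≥ 999 ÷ (63/937) = 104007/7.
9⁴ = 6561 falls short of 104007/7 but 9⁵ = 59049 reaches it, so n = 5.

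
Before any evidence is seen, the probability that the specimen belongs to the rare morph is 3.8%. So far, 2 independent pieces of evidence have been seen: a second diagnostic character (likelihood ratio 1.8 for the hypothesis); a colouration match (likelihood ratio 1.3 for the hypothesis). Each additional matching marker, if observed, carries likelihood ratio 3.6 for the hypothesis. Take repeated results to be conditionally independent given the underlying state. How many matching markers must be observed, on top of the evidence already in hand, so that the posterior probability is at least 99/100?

Prior odds = 0.038/0.962 = 19/481.
Combined Bayes factor of the evidence already in hand = 1.8 × 1.3 = 2.34.
Odds after that evidence = (19/481) × 2.34 = 171/1850.
Target odds = 0.99/0.01 = 99.
Need 3.6ⁿ ≥ 99 ÷ (171/1850) = 20350/19.
3.6⁵ = 604.66176 falls short of 20350/19 but 3.6⁶ = 34012224/15625 reaches it, so n = 6.

6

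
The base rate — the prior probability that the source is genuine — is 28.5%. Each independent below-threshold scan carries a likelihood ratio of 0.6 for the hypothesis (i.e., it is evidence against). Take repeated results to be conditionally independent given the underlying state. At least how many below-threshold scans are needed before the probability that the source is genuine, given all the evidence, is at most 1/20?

Prior odds = 0.285/0.715 = 57/143.
Likelihood ratio per below-threshold scan = 0.6.
Target odds: 0.05 ÷ 0.95 = 1/19.
Require 0.6ⁿ ≤ 1/19 ÷ (57/143) = 143/1083.
0.6³ = 0.216 is still above 143/1083 but 0.6⁴ = 0.1296 is at or below it, so n = 4.

4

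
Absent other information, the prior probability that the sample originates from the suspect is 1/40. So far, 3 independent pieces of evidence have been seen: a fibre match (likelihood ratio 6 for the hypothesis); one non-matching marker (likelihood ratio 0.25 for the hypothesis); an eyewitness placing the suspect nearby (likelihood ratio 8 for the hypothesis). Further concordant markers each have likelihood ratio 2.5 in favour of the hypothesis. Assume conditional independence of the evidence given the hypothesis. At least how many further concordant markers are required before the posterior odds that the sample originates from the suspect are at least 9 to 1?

Prior odds = 0.025/0.975 = 1/39.
Combined Bayes factor of the evidence already in hand = 6 × 0.25 × 8 = 12.
Odds after that evidence = (1/39) × 12 = 4/13.
Target odds = 9.
Need 2.5ⁿ ≥ 9 ÷ (4/13) = 29.25.
2.5³ = 15.625 falls short of 29.25 but 2.5⁴ = 39.0625 reaches it, so n = 4.

4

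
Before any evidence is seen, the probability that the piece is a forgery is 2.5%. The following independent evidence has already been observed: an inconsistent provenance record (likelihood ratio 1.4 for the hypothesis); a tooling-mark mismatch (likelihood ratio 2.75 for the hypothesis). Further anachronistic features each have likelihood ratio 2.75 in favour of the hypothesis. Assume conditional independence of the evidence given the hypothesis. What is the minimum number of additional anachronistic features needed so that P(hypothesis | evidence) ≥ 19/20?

Prior odds = 0.025/0.975 = 1/39.
Combined Bayes factor of the evidence already in hand = 1.4 × 2.75 = 3.85.
Odds after that evidence = (1/39) × 3.85 = 77/780.
Target odds = 0.95/0.05 = 19.
Need 2.75ⁿ ≥ 19 ÷ (77/780) = 14820/77.
2.75⁵ = 161051/1024 falls short of 14820/77 but 2.75⁶ = 1771561/4096 reaches it, so n = 6.

6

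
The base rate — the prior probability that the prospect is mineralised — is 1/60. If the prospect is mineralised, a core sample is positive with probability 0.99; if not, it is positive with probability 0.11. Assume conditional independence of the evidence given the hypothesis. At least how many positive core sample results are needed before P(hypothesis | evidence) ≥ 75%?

Prior odds = (1/60)/(59/60) = 1/59.
Likelihood ratio of a positive = 0.99/0.11 = 9.
Target odds: 0.75 ÷ 0.25 = 3.
Need (1/59) × 9ⁿ ≥ 3, i.e. 9ⁿ ≥ 177.
9² = 81 falls short of 177 but 9³ = 729 reaches it, so n = 3.

3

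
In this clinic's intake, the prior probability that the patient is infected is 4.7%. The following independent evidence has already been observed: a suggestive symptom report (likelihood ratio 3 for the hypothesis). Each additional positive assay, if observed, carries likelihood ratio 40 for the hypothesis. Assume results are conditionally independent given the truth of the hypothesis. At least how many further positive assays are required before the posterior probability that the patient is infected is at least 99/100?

2

Prior odds = 0.047/0.953 = 47/953.
Bayes factor of the evidence already in hand = 3.
Odds after that evidence = (47/953) × 3 = 141/953.
Target odds = 0.99/0.01 = 99.
Need 40ⁿ ≥ 99 ÷ (141/953) = 31449/47.
40¹ = 40 falls short of 31449/47 but 40² = 1600 reaches it, so n = 2.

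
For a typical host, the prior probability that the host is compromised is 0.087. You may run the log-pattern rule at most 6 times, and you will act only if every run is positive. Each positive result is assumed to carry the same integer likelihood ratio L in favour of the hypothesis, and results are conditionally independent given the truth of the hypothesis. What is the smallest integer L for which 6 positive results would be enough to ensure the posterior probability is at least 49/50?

3

Prior odds = 0.087/0.913 = 87/913.
Target odds = 0.98/0.02 = 49.
Need L⁶ ≥ 49 ÷ (87/913) = 44737/87.
2⁶ = 64 < 44737/87 ≤ 729 = 3⁶, so L = 3.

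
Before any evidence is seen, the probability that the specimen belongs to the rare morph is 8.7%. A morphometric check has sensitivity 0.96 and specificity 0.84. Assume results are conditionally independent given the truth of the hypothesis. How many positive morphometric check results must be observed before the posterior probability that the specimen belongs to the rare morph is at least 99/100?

Prior odds = 0.087/0.913 = 87/913.
False-positive rate = 1 − 0.84 = 0.16; likelihood ratio of a positive = 0.96/0.16 = 6.
Target odds: 0.99 ÷ 0.01 = 99.
Need (87/913) × 6ⁿ ≥ 99, i.e. 6ⁿ ≥ 30129/29.
6³ = 216 falls short of 30129/29 but 6⁴ = 1296 reaches it, so n = 4.

4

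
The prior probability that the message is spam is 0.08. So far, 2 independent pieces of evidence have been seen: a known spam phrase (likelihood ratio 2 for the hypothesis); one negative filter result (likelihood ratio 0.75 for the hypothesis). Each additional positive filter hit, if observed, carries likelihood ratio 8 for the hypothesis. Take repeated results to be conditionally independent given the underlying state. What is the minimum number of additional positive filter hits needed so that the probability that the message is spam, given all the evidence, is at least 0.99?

4

Prior odds = 0.08/0.92 = 2/23.
Combined Bayes factor of the evidence already in hand = 2 × 0.75 = 1.5.
Odds after that evidence = (2/23) × 1.5 = 3/23.
Target odds = 0.99/0.01 = 99.
Need 8ⁿ ≥ 99 ÷ (3/23) = 759.
8³ = 512 falls short of 759 but 8⁴ = 4096 reaches it, so n = 4.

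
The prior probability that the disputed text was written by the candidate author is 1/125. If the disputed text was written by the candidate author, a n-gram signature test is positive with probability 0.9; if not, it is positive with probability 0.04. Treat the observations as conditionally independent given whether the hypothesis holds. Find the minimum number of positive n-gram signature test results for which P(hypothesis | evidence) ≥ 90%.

Prior odds = 0.008/0.992 = 1/124.
Likelihood ratio of a positive = 0.9/0.04 = 22.5.
Target posterior odds = 0.9/0.1 = 9.
Need (1/124) × 22.5ⁿ ≥ 9, i.e. 22.5ⁿ ≥ 1116.
22.5² = 506.25 falls short of 1116 but 22.5³ = 11390.625 reaches it, so n = 3.

3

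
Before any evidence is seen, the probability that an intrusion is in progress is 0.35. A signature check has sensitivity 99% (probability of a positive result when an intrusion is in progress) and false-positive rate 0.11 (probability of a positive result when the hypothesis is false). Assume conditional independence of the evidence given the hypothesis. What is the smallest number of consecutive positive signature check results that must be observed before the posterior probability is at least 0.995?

Prior odds: 0.35 ÷ 0.65 = 7/13.
Likelihood ratio of a positive result = 0.99/0.11 = 9.
Target posterior odds = 0.995/0.005 = 199.
Require 9ⁿ ≥ 199 ÷ (7/13) = 2587/7.
9² = 81 falls short of 2587/7 but 9³ = 729 reaches it, so n = 3.

3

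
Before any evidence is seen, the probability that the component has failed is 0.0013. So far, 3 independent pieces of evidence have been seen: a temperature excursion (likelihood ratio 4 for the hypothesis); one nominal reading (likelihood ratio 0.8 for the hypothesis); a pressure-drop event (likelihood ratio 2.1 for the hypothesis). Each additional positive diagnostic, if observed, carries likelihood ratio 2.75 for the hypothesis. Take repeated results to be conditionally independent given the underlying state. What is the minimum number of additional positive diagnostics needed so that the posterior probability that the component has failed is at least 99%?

Prior odds = 0.0013/0.9987 = 13/9987.
Combined Bayes factor of the evidence already in hand = 4 × 0.8 × 2.1 = 6.72.
Odds after that evidence = (13/9987) × 6.72 = 728/83225.
Target odds = 0.99/0.01 = 99.
Need 2.75ⁿ ≥ 99 ÷ (728/83225) = 8239275/728.
2.75⁹ ≈8994.86 falls short of 8239275/728 but 2.75¹⁰ ≈24735.9 reaches it, so n = 10.

10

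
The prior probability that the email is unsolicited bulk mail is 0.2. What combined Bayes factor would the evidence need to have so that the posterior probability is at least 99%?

Prior odds = 0.2/0.8 = 0.25.
Target odds = 0.99/0.01 = 99.
Required Bayes factor = 99 ÷ 0.25 = 396.

396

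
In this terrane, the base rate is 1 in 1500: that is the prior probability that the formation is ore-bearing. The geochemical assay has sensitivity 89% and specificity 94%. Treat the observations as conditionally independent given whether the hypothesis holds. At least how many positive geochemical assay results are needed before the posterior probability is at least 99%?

5

Prior odds: (1/1500) ÷ (1499/1500) = 1/1499.
False-positive rate = 1 − 0.94 = 0.06; likelihood ratio of a positive = 0.89/0.06 = 89/6.
Target odds: 0.99 ÷ 0.01 = 99.
Need (1/1499) × (89/6)ⁿ ≥ 99, i.e. (89/6)ⁿ ≥ 148401.
(89/6)⁴ = 62742241/1296 falls short of 148401 but (89/6)⁵ ≈718115 reaches it, so n = 5.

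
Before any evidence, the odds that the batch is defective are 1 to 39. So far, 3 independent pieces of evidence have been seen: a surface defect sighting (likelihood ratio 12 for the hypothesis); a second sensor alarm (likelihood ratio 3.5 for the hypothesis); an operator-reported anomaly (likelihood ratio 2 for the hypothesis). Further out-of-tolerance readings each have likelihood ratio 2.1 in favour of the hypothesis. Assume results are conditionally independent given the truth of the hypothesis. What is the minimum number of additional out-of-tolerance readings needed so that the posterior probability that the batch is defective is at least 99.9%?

Prior odds = 1/39.
Combined Bayes factor of the evidence already in hand = 12 × 3.5 × 2 = 84.
Odds after that evidence = (1/39) × 84 = 28/13.
Target odds = 0.999/0.001 = 999.
Need 2.1ⁿ ≥ 999 ÷ (28/13) = 12987/28.
2.1⁸ ≈378.229 falls short of 12987/28 but 2.1⁹ ≈794.28 reaches it, so n = 9.

9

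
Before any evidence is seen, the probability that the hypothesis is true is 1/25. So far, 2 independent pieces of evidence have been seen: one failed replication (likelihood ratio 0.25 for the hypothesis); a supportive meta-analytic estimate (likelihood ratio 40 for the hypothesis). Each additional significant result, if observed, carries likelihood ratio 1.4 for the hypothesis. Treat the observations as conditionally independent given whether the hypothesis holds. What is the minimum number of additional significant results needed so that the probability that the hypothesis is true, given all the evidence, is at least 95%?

12

Prior odds = 0.04/0.96 = 1/24.
Combined Bayes factor of the evidence already in hand = 0.25 × 40 = 10.
Odds after that evidence = (1/24) × 10 = 5/12.
Target odds = 0.95/0.05 = 19.
Need 1.4ⁿ ≥ 19 ÷ (5/12) = 45.6.
1.4¹¹ ≈40.4957 falls short of 45.6 but 1.4¹² ≈56.6939 reaches it, so n = 12.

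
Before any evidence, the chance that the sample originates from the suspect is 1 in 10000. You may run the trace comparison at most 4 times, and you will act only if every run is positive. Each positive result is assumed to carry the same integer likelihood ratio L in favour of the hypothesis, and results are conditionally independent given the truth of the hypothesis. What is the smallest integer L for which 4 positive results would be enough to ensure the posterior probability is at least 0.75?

14

Prior odds = 0.0001/0.9999 = 1/9999.
Target odds = 0.75/0.25 = 3.
Need L⁴ ≥ 3 ÷ (1/9999) = 29997.
13⁴ = 28561 < 29997 ≤ 38416 = 14⁴, so L = 14.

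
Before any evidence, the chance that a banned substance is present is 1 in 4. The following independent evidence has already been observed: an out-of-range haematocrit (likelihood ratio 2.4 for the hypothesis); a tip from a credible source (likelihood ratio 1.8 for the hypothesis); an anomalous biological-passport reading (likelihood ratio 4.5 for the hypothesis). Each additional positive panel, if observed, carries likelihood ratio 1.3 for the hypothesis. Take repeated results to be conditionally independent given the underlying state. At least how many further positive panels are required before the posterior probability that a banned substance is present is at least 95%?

Prior odds = 0.25/0.75 = 1/3.
Combined Bayes factor of the evidence already in hand = 2.4 × 1.8 × 4.5 = 19.44.
Odds after that evidence = (1/3) × 19.44 = 6.48.
Target odds = 0.95/0.05 = 19.
Need 1.3ⁿ ≥ 19 ÷ 6.48 = 475/162.
1.3⁴ = 2.8561 falls short of 475/162 but 1.3⁵ = 371293/100000 reaches it, so n = 5.

5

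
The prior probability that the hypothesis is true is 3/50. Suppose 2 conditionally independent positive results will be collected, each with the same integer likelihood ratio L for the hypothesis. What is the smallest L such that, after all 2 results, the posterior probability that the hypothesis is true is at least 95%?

Prior odds = 0.06/0.94 = 3/47.
Target odds = 0.95/0.05 = 19.
Need L² ≥ 19 ÷ (3/47) = 893/3.
17² = 289 < 893/3 ≤ 324 = 18², so L = 18.

18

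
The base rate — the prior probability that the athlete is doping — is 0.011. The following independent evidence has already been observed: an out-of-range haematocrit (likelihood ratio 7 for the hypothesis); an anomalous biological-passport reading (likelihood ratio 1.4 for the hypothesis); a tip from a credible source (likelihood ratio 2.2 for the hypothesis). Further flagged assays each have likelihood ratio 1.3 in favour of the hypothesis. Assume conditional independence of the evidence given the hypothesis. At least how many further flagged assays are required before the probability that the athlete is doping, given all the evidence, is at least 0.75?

Prior odds = 0.011/0.989 = 11/989.
Combined Bayes factor of the evidence already in hand = 7 × 1.4 × 2.2 = 21.56.
Odds after that evidence = (11/989) × 21.56 = 5929/24725.
Target odds = 0.75/0.25 = 3.
Need 1.3ⁿ ≥ 3 ÷ (5929/24725) = 74175/5929.
1.3⁹ ≈10.6045 falls short of 74175/5929 but 1.3¹⁰ ≈13.7858 reaches it, so n = 10.

10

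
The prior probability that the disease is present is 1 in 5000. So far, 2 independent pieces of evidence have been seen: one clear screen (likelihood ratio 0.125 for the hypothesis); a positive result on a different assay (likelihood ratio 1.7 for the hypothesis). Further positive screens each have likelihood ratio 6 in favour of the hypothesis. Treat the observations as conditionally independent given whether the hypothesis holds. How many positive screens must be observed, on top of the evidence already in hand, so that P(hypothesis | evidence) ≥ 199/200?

9

Prior odds = 0.0002/0.9998 = 1/4999.
Combined Bayes factor of the evidence already in hand = 0.125 × 1.7 = 0.2125.
Odds after that evidence = (1/4999) × 0.2125 = 17/399920.
Target odds = 0.995/0.005 = 199.
Need 6ⁿ ≥ 199 ÷ (17/399920) = 79584080/17.
6⁸ = 1679616 falls short of 79584080/17 but 6⁹ = 10077696 reaches it, so n = 9.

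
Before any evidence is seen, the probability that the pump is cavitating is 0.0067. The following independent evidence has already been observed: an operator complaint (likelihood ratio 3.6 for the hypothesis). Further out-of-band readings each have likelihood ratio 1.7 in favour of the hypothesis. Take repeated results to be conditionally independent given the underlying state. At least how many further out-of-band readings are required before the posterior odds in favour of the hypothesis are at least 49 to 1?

15

Prior odds = 0.0067/0.9933 = 67/9933.
Bayes factor of the evidence already in hand = 3.6.
Odds after that evidence = (67/9933) × 3.6 = 402/16555.
Target odds = 49.
Need 1.7ⁿ ≥ 49 ÷ (402/16555) = 811195/402.
1.7¹⁴ ≈1683.78 falls short of 811195/402 but 1.7¹⁵ ≈2862.42 reaches it, so n = 15.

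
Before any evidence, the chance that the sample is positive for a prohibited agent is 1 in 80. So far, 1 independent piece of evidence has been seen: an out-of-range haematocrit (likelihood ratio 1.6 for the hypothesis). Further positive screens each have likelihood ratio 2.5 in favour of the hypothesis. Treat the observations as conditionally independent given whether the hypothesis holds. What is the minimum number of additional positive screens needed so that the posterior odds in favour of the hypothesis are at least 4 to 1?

Prior odds = 0.0125/0.9875 = 1/79.
Bayes factor of the evidence already in hand = 1.6.
Odds after that evidence = (1/79) × 1.6 = 8/395.
Target odds = 4.
Need 2.5ⁿ ≥ 4 ÷ (8/395) = 197.5.
2.5⁵ = 97.65625 falls short of 197.5 but 2.5⁶ = 244.140625 reaches it, so n = 6.

6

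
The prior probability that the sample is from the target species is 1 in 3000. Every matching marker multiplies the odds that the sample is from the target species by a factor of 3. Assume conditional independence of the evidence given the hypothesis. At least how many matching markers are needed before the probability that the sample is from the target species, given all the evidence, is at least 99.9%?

Prior odds: (1/3000) ÷ (2999/3000) = 1/2999.
Likelihood ratio per matching marker = 3.
Target odds: 0.999 ÷ 0.001 = 999.
Need (1/2999) × 3ⁿ ≥ 999, i.e. 3ⁿ ≥ 2996001.
3¹³ = 1594323 falls short of 2996001 but 3¹⁴ = 4782969 reaches it, so n = 14.

14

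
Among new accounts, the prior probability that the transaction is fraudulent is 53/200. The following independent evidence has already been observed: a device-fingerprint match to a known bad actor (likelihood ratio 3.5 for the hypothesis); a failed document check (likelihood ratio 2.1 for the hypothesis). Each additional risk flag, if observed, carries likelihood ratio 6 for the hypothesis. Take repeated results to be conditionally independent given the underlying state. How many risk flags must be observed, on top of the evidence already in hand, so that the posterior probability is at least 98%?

Prior odds = 0.265/0.735 = 53/147.
Combined Bayes factor of the evidence already in hand = 3.5 × 2.1 = 7.35.
Odds after that evidence = (53/147) × 7.35 = 2.65.
Target odds = 0.98/0.02 = 49.
Need 6ⁿ ≥ 49 ÷ 2.65 = 980/53.
6¹ = 6 falls short of 980/53 but 6² = 36 reaches it, so n = 2.

2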